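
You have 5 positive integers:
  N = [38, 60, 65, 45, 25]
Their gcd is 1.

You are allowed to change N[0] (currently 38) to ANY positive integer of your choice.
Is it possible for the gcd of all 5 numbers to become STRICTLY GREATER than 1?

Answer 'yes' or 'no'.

Answer: yes

Derivation:
Current gcd = 1
gcd of all OTHER numbers (without N[0]=38): gcd([60, 65, 45, 25]) = 5
The new gcd after any change is gcd(5, new_value).
This can be at most 5.
Since 5 > old gcd 1, the gcd CAN increase (e.g., set N[0] = 5).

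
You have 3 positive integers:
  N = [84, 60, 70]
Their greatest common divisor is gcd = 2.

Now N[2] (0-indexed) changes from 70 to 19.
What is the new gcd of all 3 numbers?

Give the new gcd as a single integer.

Answer: 1

Derivation:
Numbers: [84, 60, 70], gcd = 2
Change: index 2, 70 -> 19
gcd of the OTHER numbers (without index 2): gcd([84, 60]) = 12
New gcd = gcd(g_others, new_val) = gcd(12, 19) = 1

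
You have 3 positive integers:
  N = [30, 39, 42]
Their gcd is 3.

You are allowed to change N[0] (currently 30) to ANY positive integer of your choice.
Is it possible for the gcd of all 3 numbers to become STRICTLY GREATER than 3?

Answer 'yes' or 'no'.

Current gcd = 3
gcd of all OTHER numbers (without N[0]=30): gcd([39, 42]) = 3
The new gcd after any change is gcd(3, new_value).
This can be at most 3.
Since 3 = old gcd 3, the gcd can only stay the same or decrease.

Answer: no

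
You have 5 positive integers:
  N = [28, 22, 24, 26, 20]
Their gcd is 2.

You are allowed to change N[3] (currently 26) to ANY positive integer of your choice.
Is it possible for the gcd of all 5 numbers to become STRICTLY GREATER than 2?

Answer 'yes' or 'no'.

Current gcd = 2
gcd of all OTHER numbers (without N[3]=26): gcd([28, 22, 24, 20]) = 2
The new gcd after any change is gcd(2, new_value).
This can be at most 2.
Since 2 = old gcd 2, the gcd can only stay the same or decrease.

Answer: no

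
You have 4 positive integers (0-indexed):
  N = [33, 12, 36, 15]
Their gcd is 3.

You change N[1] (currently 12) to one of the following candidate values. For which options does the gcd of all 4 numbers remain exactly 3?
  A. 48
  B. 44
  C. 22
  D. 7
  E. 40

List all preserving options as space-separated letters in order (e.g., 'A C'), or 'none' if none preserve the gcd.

Answer: A

Derivation:
Old gcd = 3; gcd of others (without N[1]) = 3
New gcd for candidate v: gcd(3, v). Preserves old gcd iff gcd(3, v) = 3.
  Option A: v=48, gcd(3,48)=3 -> preserves
  Option B: v=44, gcd(3,44)=1 -> changes
  Option C: v=22, gcd(3,22)=1 -> changes
  Option D: v=7, gcd(3,7)=1 -> changes
  Option E: v=40, gcd(3,40)=1 -> changes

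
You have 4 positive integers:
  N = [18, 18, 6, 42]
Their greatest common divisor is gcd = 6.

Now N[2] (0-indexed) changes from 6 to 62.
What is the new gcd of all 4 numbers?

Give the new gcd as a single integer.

Answer: 2

Derivation:
Numbers: [18, 18, 6, 42], gcd = 6
Change: index 2, 6 -> 62
gcd of the OTHER numbers (without index 2): gcd([18, 18, 42]) = 6
New gcd = gcd(g_others, new_val) = gcd(6, 62) = 2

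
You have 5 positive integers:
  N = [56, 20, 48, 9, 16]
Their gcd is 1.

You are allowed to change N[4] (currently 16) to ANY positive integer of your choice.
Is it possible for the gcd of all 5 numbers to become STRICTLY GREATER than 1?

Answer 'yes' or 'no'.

Current gcd = 1
gcd of all OTHER numbers (without N[4]=16): gcd([56, 20, 48, 9]) = 1
The new gcd after any change is gcd(1, new_value).
This can be at most 1.
Since 1 = old gcd 1, the gcd can only stay the same or decrease.

Answer: no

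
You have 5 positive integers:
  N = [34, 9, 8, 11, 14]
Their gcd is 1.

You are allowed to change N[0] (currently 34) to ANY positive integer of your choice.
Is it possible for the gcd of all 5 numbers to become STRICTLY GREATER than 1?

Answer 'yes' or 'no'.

Answer: no

Derivation:
Current gcd = 1
gcd of all OTHER numbers (without N[0]=34): gcd([9, 8, 11, 14]) = 1
The new gcd after any change is gcd(1, new_value).
This can be at most 1.
Since 1 = old gcd 1, the gcd can only stay the same or decrease.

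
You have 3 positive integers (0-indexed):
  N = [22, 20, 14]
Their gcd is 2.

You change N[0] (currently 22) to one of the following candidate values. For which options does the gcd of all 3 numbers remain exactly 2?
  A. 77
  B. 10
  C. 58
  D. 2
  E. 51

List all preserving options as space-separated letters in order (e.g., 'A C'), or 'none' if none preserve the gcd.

Old gcd = 2; gcd of others (without N[0]) = 2
New gcd for candidate v: gcd(2, v). Preserves old gcd iff gcd(2, v) = 2.
  Option A: v=77, gcd(2,77)=1 -> changes
  Option B: v=10, gcd(2,10)=2 -> preserves
  Option C: v=58, gcd(2,58)=2 -> preserves
  Option D: v=2, gcd(2,2)=2 -> preserves
  Option E: v=51, gcd(2,51)=1 -> changes

Answer: B C D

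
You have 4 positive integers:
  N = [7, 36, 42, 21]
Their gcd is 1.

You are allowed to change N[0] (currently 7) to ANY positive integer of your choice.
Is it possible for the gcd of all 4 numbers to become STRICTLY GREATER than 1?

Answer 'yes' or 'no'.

Answer: yes

Derivation:
Current gcd = 1
gcd of all OTHER numbers (without N[0]=7): gcd([36, 42, 21]) = 3
The new gcd after any change is gcd(3, new_value).
This can be at most 3.
Since 3 > old gcd 1, the gcd CAN increase (e.g., set N[0] = 3).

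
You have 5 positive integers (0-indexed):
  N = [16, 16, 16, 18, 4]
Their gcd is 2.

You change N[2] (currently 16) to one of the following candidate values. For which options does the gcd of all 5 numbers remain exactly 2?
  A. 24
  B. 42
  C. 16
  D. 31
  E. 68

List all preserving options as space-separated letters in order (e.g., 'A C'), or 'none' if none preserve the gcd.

Answer: A B C E

Derivation:
Old gcd = 2; gcd of others (without N[2]) = 2
New gcd for candidate v: gcd(2, v). Preserves old gcd iff gcd(2, v) = 2.
  Option A: v=24, gcd(2,24)=2 -> preserves
  Option B: v=42, gcd(2,42)=2 -> preserves
  Option C: v=16, gcd(2,16)=2 -> preserves
  Option D: v=31, gcd(2,31)=1 -> changes
  Option E: v=68, gcd(2,68)=2 -> preserves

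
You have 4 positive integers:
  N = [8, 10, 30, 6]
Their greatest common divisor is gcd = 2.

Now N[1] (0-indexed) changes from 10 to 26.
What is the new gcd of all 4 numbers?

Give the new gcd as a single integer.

Answer: 2

Derivation:
Numbers: [8, 10, 30, 6], gcd = 2
Change: index 1, 10 -> 26
gcd of the OTHER numbers (without index 1): gcd([8, 30, 6]) = 2
New gcd = gcd(g_others, new_val) = gcd(2, 26) = 2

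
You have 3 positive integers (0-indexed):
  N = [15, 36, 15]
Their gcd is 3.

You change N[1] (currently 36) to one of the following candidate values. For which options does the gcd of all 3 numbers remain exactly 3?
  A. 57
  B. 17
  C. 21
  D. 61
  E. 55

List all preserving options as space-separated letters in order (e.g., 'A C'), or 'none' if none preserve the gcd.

Answer: A C

Derivation:
Old gcd = 3; gcd of others (without N[1]) = 15
New gcd for candidate v: gcd(15, v). Preserves old gcd iff gcd(15, v) = 3.
  Option A: v=57, gcd(15,57)=3 -> preserves
  Option B: v=17, gcd(15,17)=1 -> changes
  Option C: v=21, gcd(15,21)=3 -> preserves
  Option D: v=61, gcd(15,61)=1 -> changes
  Option E: v=55, gcd(15,55)=5 -> changes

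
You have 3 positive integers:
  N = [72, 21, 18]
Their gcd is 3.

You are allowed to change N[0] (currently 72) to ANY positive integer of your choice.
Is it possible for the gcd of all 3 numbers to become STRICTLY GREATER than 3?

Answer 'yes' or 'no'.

Answer: no

Derivation:
Current gcd = 3
gcd of all OTHER numbers (without N[0]=72): gcd([21, 18]) = 3
The new gcd after any change is gcd(3, new_value).
This can be at most 3.
Since 3 = old gcd 3, the gcd can only stay the same or decrease.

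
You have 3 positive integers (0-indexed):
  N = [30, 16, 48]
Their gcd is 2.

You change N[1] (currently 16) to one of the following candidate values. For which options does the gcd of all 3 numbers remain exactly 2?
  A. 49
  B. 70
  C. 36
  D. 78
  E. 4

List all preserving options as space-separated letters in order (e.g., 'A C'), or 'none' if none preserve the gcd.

Answer: B E

Derivation:
Old gcd = 2; gcd of others (without N[1]) = 6
New gcd for candidate v: gcd(6, v). Preserves old gcd iff gcd(6, v) = 2.
  Option A: v=49, gcd(6,49)=1 -> changes
  Option B: v=70, gcd(6,70)=2 -> preserves
  Option C: v=36, gcd(6,36)=6 -> changes
  Option D: v=78, gcd(6,78)=6 -> changes
  Option E: v=4, gcd(6,4)=2 -> preserves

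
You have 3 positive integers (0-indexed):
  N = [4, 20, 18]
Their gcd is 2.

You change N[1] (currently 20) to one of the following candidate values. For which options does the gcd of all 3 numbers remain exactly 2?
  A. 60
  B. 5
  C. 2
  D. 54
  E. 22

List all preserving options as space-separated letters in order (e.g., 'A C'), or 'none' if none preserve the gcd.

Answer: A C D E

Derivation:
Old gcd = 2; gcd of others (without N[1]) = 2
New gcd for candidate v: gcd(2, v). Preserves old gcd iff gcd(2, v) = 2.
  Option A: v=60, gcd(2,60)=2 -> preserves
  Option B: v=5, gcd(2,5)=1 -> changes
  Option C: v=2, gcd(2,2)=2 -> preserves
  Option D: v=54, gcd(2,54)=2 -> preserves
  Option E: v=22, gcd(2,22)=2 -> preserves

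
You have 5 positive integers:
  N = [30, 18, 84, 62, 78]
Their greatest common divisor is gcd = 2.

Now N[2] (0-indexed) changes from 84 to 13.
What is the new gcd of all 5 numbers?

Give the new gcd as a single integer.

Numbers: [30, 18, 84, 62, 78], gcd = 2
Change: index 2, 84 -> 13
gcd of the OTHER numbers (without index 2): gcd([30, 18, 62, 78]) = 2
New gcd = gcd(g_others, new_val) = gcd(2, 13) = 1

Answer: 1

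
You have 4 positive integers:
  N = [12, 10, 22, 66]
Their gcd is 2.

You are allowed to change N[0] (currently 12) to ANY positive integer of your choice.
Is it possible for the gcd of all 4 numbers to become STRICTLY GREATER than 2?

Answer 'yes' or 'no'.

Answer: no

Derivation:
Current gcd = 2
gcd of all OTHER numbers (without N[0]=12): gcd([10, 22, 66]) = 2
The new gcd after any change is gcd(2, new_value).
This can be at most 2.
Since 2 = old gcd 2, the gcd can only stay the same or decrease.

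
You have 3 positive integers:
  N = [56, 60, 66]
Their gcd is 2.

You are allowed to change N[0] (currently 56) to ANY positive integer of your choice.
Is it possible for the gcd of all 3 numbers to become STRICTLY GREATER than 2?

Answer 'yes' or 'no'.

Answer: yes

Derivation:
Current gcd = 2
gcd of all OTHER numbers (without N[0]=56): gcd([60, 66]) = 6
The new gcd after any change is gcd(6, new_value).
This can be at most 6.
Since 6 > old gcd 2, the gcd CAN increase (e.g., set N[0] = 6).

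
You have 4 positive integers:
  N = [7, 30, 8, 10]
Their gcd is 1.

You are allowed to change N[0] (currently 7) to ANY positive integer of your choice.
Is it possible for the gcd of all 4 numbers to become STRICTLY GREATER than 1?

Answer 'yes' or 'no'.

Answer: yes

Derivation:
Current gcd = 1
gcd of all OTHER numbers (without N[0]=7): gcd([30, 8, 10]) = 2
The new gcd after any change is gcd(2, new_value).
This can be at most 2.
Since 2 > old gcd 1, the gcd CAN increase (e.g., set N[0] = 2).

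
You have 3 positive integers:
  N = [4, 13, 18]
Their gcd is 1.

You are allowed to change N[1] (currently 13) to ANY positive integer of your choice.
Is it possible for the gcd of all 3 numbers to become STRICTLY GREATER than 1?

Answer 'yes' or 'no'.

Current gcd = 1
gcd of all OTHER numbers (without N[1]=13): gcd([4, 18]) = 2
The new gcd after any change is gcd(2, new_value).
This can be at most 2.
Since 2 > old gcd 1, the gcd CAN increase (e.g., set N[1] = 2).

Answer: yes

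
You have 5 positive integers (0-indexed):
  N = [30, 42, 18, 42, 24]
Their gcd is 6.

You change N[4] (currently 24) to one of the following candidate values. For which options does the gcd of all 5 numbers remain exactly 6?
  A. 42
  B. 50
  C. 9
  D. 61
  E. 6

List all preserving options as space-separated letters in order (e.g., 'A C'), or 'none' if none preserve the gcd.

Old gcd = 6; gcd of others (without N[4]) = 6
New gcd for candidate v: gcd(6, v). Preserves old gcd iff gcd(6, v) = 6.
  Option A: v=42, gcd(6,42)=6 -> preserves
  Option B: v=50, gcd(6,50)=2 -> changes
  Option C: v=9, gcd(6,9)=3 -> changes
  Option D: v=61, gcd(6,61)=1 -> changes
  Option E: v=6, gcd(6,6)=6 -> preserves

Answer: A E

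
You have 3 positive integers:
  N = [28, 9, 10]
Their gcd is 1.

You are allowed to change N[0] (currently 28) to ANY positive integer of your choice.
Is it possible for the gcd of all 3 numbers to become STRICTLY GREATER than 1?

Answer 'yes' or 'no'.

Current gcd = 1
gcd of all OTHER numbers (without N[0]=28): gcd([9, 10]) = 1
The new gcd after any change is gcd(1, new_value).
This can be at most 1.
Since 1 = old gcd 1, the gcd can only stay the same or decrease.

Answer: no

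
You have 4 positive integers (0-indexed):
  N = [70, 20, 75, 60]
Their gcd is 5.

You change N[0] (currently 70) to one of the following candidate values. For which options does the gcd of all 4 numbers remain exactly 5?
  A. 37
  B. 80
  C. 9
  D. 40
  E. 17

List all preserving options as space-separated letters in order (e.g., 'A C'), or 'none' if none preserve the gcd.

Answer: B D

Derivation:
Old gcd = 5; gcd of others (without N[0]) = 5
New gcd for candidate v: gcd(5, v). Preserves old gcd iff gcd(5, v) = 5.
  Option A: v=37, gcd(5,37)=1 -> changes
  Option B: v=80, gcd(5,80)=5 -> preserves
  Option C: v=9, gcd(5,9)=1 -> changes
  Option D: v=40, gcd(5,40)=5 -> preserves
  Option E: v=17, gcd(5,17)=1 -> changes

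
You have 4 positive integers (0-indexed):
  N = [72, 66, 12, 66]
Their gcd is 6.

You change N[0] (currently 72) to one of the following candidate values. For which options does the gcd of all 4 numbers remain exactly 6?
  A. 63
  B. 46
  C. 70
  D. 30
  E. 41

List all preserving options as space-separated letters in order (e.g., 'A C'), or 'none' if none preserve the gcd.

Answer: D

Derivation:
Old gcd = 6; gcd of others (without N[0]) = 6
New gcd for candidate v: gcd(6, v). Preserves old gcd iff gcd(6, v) = 6.
  Option A: v=63, gcd(6,63)=3 -> changes
  Option B: v=46, gcd(6,46)=2 -> changes
  Option C: v=70, gcd(6,70)=2 -> changes
  Option D: v=30, gcd(6,30)=6 -> preserves
  Option E: v=41, gcd(6,41)=1 -> changes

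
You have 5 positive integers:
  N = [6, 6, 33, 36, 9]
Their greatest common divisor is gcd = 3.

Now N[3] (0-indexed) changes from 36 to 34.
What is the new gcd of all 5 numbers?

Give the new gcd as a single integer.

Answer: 1

Derivation:
Numbers: [6, 6, 33, 36, 9], gcd = 3
Change: index 3, 36 -> 34
gcd of the OTHER numbers (without index 3): gcd([6, 6, 33, 9]) = 3
New gcd = gcd(g_others, new_val) = gcd(3, 34) = 1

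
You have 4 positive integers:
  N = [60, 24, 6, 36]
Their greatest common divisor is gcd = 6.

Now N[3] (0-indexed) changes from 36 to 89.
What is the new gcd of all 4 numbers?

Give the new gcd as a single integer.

Answer: 1

Derivation:
Numbers: [60, 24, 6, 36], gcd = 6
Change: index 3, 36 -> 89
gcd of the OTHER numbers (without index 3): gcd([60, 24, 6]) = 6
New gcd = gcd(g_others, new_val) = gcd(6, 89) = 1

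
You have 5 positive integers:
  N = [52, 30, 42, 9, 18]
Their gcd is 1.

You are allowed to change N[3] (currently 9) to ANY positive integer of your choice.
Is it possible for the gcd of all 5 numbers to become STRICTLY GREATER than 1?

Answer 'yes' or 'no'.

Current gcd = 1
gcd of all OTHER numbers (without N[3]=9): gcd([52, 30, 42, 18]) = 2
The new gcd after any change is gcd(2, new_value).
This can be at most 2.
Since 2 > old gcd 1, the gcd CAN increase (e.g., set N[3] = 2).

Answer: yes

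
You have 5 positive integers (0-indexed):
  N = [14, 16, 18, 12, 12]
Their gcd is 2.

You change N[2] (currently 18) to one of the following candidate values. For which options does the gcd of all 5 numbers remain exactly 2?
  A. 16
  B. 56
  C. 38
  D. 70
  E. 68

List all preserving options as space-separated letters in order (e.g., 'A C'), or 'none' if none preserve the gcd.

Old gcd = 2; gcd of others (without N[2]) = 2
New gcd for candidate v: gcd(2, v). Preserves old gcd iff gcd(2, v) = 2.
  Option A: v=16, gcd(2,16)=2 -> preserves
  Option B: v=56, gcd(2,56)=2 -> preserves
  Option C: v=38, gcd(2,38)=2 -> preserves
  Option D: v=70, gcd(2,70)=2 -> preserves
  Option E: v=68, gcd(2,68)=2 -> preserves

Answer: A B C D E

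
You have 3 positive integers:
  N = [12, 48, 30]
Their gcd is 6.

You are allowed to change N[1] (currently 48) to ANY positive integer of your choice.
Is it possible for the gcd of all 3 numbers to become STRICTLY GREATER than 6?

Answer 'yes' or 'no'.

Answer: no

Derivation:
Current gcd = 6
gcd of all OTHER numbers (without N[1]=48): gcd([12, 30]) = 6
The new gcd after any change is gcd(6, new_value).
This can be at most 6.
Since 6 = old gcd 6, the gcd can only stay the same or decrease.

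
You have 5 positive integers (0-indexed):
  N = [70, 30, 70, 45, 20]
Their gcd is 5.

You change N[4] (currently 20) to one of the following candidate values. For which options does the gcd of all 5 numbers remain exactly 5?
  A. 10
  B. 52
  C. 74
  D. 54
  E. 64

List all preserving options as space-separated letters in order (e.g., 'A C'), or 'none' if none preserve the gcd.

Old gcd = 5; gcd of others (without N[4]) = 5
New gcd for candidate v: gcd(5, v). Preserves old gcd iff gcd(5, v) = 5.
  Option A: v=10, gcd(5,10)=5 -> preserves
  Option B: v=52, gcd(5,52)=1 -> changes
  Option C: v=74, gcd(5,74)=1 -> changes
  Option D: v=54, gcd(5,54)=1 -> changes
  Option E: v=64, gcd(5,64)=1 -> changes

Answer: A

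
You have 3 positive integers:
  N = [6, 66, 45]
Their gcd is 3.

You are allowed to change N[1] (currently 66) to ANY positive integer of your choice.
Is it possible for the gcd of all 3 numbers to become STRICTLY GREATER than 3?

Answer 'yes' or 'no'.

Answer: no

Derivation:
Current gcd = 3
gcd of all OTHER numbers (without N[1]=66): gcd([6, 45]) = 3
The new gcd after any change is gcd(3, new_value).
This can be at most 3.
Since 3 = old gcd 3, the gcd can only stay the same or decrease.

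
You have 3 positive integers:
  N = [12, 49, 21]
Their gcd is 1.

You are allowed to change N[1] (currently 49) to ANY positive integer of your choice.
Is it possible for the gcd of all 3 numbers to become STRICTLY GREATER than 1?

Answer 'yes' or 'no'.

Current gcd = 1
gcd of all OTHER numbers (without N[1]=49): gcd([12, 21]) = 3
The new gcd after any change is gcd(3, new_value).
This can be at most 3.
Since 3 > old gcd 1, the gcd CAN increase (e.g., set N[1] = 3).

Answer: yes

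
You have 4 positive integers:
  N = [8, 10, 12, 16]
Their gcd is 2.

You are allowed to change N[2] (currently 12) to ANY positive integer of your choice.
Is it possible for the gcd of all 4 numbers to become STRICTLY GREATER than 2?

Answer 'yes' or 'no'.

Current gcd = 2
gcd of all OTHER numbers (without N[2]=12): gcd([8, 10, 16]) = 2
The new gcd after any change is gcd(2, new_value).
This can be at most 2.
Since 2 = old gcd 2, the gcd can only stay the same or decrease.

Answer: no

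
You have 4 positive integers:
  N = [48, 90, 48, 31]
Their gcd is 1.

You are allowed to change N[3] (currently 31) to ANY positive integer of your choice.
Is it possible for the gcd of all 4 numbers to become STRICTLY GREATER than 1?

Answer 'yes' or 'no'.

Answer: yes

Derivation:
Current gcd = 1
gcd of all OTHER numbers (without N[3]=31): gcd([48, 90, 48]) = 6
The new gcd after any change is gcd(6, new_value).
This can be at most 6.
Since 6 > old gcd 1, the gcd CAN increase (e.g., set N[3] = 6).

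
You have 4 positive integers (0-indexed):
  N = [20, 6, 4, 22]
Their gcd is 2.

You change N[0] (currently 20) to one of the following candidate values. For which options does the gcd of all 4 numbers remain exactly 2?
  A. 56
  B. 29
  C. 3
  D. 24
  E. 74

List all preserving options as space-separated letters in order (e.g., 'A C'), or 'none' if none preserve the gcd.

Answer: A D E

Derivation:
Old gcd = 2; gcd of others (without N[0]) = 2
New gcd for candidate v: gcd(2, v). Preserves old gcd iff gcd(2, v) = 2.
  Option A: v=56, gcd(2,56)=2 -> preserves
  Option B: v=29, gcd(2,29)=1 -> changes
  Option C: v=3, gcd(2,3)=1 -> changes
  Option D: v=24, gcd(2,24)=2 -> preserves
  Option E: v=74, gcd(2,74)=2 -> preserves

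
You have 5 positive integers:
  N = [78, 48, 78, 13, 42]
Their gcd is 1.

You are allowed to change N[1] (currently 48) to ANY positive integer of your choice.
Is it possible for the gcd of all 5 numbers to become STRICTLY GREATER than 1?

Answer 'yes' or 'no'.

Answer: no

Derivation:
Current gcd = 1
gcd of all OTHER numbers (without N[1]=48): gcd([78, 78, 13, 42]) = 1
The new gcd after any change is gcd(1, new_value).
This can be at most 1.
Since 1 = old gcd 1, the gcd can only stay the same or decrease.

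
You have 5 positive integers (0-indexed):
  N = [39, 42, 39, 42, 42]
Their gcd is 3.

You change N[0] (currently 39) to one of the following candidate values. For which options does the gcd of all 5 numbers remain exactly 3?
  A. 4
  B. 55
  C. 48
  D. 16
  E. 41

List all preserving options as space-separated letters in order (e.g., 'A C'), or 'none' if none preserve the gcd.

Old gcd = 3; gcd of others (without N[0]) = 3
New gcd for candidate v: gcd(3, v). Preserves old gcd iff gcd(3, v) = 3.
  Option A: v=4, gcd(3,4)=1 -> changes
  Option B: v=55, gcd(3,55)=1 -> changes
  Option C: v=48, gcd(3,48)=3 -> preserves
  Option D: v=16, gcd(3,16)=1 -> changes
  Option E: v=41, gcd(3,41)=1 -> changes

Answer: C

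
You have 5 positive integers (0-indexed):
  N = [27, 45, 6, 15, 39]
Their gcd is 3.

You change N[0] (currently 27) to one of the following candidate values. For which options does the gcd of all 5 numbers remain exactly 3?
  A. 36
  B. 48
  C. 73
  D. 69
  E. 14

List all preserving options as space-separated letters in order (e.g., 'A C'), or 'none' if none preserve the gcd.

Old gcd = 3; gcd of others (without N[0]) = 3
New gcd for candidate v: gcd(3, v). Preserves old gcd iff gcd(3, v) = 3.
  Option A: v=36, gcd(3,36)=3 -> preserves
  Option B: v=48, gcd(3,48)=3 -> preserves
  Option C: v=73, gcd(3,73)=1 -> changes
  Option D: v=69, gcd(3,69)=3 -> preserves
  Option E: v=14, gcd(3,14)=1 -> changes

Answer: A B D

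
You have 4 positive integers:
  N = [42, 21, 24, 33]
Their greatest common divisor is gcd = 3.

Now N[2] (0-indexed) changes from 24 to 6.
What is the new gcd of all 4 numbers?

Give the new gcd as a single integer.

Answer: 3

Derivation:
Numbers: [42, 21, 24, 33], gcd = 3
Change: index 2, 24 -> 6
gcd of the OTHER numbers (without index 2): gcd([42, 21, 33]) = 3
New gcd = gcd(g_others, new_val) = gcd(3, 6) = 3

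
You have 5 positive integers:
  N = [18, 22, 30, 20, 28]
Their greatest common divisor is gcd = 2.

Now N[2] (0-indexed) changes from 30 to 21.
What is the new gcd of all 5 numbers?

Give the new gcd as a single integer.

Numbers: [18, 22, 30, 20, 28], gcd = 2
Change: index 2, 30 -> 21
gcd of the OTHER numbers (without index 2): gcd([18, 22, 20, 28]) = 2
New gcd = gcd(g_others, new_val) = gcd(2, 21) = 1

Answer: 1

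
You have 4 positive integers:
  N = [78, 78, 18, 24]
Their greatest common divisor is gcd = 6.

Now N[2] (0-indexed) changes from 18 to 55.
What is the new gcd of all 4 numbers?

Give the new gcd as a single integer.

Numbers: [78, 78, 18, 24], gcd = 6
Change: index 2, 18 -> 55
gcd of the OTHER numbers (without index 2): gcd([78, 78, 24]) = 6
New gcd = gcd(g_others, new_val) = gcd(6, 55) = 1

Answer: 1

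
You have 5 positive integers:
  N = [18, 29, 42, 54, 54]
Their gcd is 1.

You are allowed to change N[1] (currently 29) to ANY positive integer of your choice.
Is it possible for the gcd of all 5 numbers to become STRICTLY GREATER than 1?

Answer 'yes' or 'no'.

Current gcd = 1
gcd of all OTHER numbers (without N[1]=29): gcd([18, 42, 54, 54]) = 6
The new gcd after any change is gcd(6, new_value).
This can be at most 6.
Since 6 > old gcd 1, the gcd CAN increase (e.g., set N[1] = 6).

Answer: yes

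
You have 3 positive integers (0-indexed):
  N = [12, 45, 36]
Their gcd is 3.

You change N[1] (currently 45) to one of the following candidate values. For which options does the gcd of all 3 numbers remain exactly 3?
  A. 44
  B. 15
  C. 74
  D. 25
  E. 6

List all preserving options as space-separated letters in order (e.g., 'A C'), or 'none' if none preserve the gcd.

Old gcd = 3; gcd of others (without N[1]) = 12
New gcd for candidate v: gcd(12, v). Preserves old gcd iff gcd(12, v) = 3.
  Option A: v=44, gcd(12,44)=4 -> changes
  Option B: v=15, gcd(12,15)=3 -> preserves
  Option C: v=74, gcd(12,74)=2 -> changes
  Option D: v=25, gcd(12,25)=1 -> changes
  Option E: v=6, gcd(12,6)=6 -> changes

Answer: B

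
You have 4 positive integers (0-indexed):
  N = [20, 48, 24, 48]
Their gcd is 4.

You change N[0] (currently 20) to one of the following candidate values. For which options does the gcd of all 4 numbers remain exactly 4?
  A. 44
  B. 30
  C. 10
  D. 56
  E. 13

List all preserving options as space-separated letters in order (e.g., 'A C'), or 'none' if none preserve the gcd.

Old gcd = 4; gcd of others (without N[0]) = 24
New gcd for candidate v: gcd(24, v). Preserves old gcd iff gcd(24, v) = 4.
  Option A: v=44, gcd(24,44)=4 -> preserves
  Option B: v=30, gcd(24,30)=6 -> changes
  Option C: v=10, gcd(24,10)=2 -> changes
  Option D: v=56, gcd(24,56)=8 -> changes
  Option E: v=13, gcd(24,13)=1 -> changes

Answer: A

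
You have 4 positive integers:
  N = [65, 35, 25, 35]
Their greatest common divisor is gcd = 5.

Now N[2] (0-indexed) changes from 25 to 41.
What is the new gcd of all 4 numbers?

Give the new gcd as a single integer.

Answer: 1

Derivation:
Numbers: [65, 35, 25, 35], gcd = 5
Change: index 2, 25 -> 41
gcd of the OTHER numbers (without index 2): gcd([65, 35, 35]) = 5
New gcd = gcd(g_others, new_val) = gcd(5, 41) = 1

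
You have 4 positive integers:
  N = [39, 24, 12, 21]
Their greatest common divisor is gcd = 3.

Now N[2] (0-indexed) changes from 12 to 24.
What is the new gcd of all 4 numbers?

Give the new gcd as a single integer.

Numbers: [39, 24, 12, 21], gcd = 3
Change: index 2, 12 -> 24
gcd of the OTHER numbers (without index 2): gcd([39, 24, 21]) = 3
New gcd = gcd(g_others, new_val) = gcd(3, 24) = 3

Answer: 3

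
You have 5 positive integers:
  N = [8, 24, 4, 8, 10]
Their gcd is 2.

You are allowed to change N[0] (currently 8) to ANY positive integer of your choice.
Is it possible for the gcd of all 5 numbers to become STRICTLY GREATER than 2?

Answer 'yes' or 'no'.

Current gcd = 2
gcd of all OTHER numbers (without N[0]=8): gcd([24, 4, 8, 10]) = 2
The new gcd after any change is gcd(2, new_value).
This can be at most 2.
Since 2 = old gcd 2, the gcd can only stay the same or decrease.

Answer: no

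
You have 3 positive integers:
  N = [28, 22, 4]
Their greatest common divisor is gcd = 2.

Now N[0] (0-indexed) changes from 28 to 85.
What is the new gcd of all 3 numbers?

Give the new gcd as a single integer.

Answer: 1

Derivation:
Numbers: [28, 22, 4], gcd = 2
Change: index 0, 28 -> 85
gcd of the OTHER numbers (without index 0): gcd([22, 4]) = 2
New gcd = gcd(g_others, new_val) = gcd(2, 85) = 1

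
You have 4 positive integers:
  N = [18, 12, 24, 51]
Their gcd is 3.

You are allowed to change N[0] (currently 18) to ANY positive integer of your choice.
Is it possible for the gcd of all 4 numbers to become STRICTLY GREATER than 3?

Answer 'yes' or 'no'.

Current gcd = 3
gcd of all OTHER numbers (without N[0]=18): gcd([12, 24, 51]) = 3
The new gcd after any change is gcd(3, new_value).
This can be at most 3.
Since 3 = old gcd 3, the gcd can only stay the same or decrease.

Answer: no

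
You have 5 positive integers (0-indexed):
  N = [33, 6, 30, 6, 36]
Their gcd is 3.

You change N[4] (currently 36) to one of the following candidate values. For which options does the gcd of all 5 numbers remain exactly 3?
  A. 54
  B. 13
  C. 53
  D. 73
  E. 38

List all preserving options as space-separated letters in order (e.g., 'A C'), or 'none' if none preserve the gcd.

Answer: A

Derivation:
Old gcd = 3; gcd of others (without N[4]) = 3
New gcd for candidate v: gcd(3, v). Preserves old gcd iff gcd(3, v) = 3.
  Option A: v=54, gcd(3,54)=3 -> preserves
  Option B: v=13, gcd(3,13)=1 -> changes
  Option C: v=53, gcd(3,53)=1 -> changes
  Option D: v=73, gcd(3,73)=1 -> changes
  Option E: v=38, gcd(3,38)=1 -> changes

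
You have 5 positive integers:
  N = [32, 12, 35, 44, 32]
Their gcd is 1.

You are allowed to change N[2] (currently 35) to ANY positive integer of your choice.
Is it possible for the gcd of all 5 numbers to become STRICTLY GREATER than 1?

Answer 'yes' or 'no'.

Answer: yes

Derivation:
Current gcd = 1
gcd of all OTHER numbers (without N[2]=35): gcd([32, 12, 44, 32]) = 4
The new gcd after any change is gcd(4, new_value).
This can be at most 4.
Since 4 > old gcd 1, the gcd CAN increase (e.g., set N[2] = 4).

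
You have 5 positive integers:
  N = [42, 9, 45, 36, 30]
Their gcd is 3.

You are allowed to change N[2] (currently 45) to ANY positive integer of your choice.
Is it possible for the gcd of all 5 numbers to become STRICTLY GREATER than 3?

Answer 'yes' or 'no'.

Current gcd = 3
gcd of all OTHER numbers (without N[2]=45): gcd([42, 9, 36, 30]) = 3
The new gcd after any change is gcd(3, new_value).
This can be at most 3.
Since 3 = old gcd 3, the gcd can only stay the same or decrease.

Answer: no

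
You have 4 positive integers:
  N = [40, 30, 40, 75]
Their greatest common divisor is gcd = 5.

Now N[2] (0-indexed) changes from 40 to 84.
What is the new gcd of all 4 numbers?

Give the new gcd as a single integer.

Numbers: [40, 30, 40, 75], gcd = 5
Change: index 2, 40 -> 84
gcd of the OTHER numbers (without index 2): gcd([40, 30, 75]) = 5
New gcd = gcd(g_others, new_val) = gcd(5, 84) = 1

Answer: 1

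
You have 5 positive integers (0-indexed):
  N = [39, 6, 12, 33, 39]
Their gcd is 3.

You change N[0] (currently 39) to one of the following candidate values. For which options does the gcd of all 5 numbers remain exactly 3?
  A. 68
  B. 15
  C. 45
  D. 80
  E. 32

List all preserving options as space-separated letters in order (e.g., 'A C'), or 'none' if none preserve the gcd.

Answer: B C

Derivation:
Old gcd = 3; gcd of others (without N[0]) = 3
New gcd for candidate v: gcd(3, v). Preserves old gcd iff gcd(3, v) = 3.
  Option A: v=68, gcd(3,68)=1 -> changes
  Option B: v=15, gcd(3,15)=3 -> preserves
  Option C: v=45, gcd(3,45)=3 -> preserves
  Option D: v=80, gcd(3,80)=1 -> changes
  Option E: v=32, gcd(3,32)=1 -> changes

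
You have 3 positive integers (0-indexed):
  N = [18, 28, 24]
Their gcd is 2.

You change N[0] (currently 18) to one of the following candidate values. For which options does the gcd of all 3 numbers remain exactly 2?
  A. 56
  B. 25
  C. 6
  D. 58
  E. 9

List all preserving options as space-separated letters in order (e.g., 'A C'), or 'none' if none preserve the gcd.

Answer: C D

Derivation:
Old gcd = 2; gcd of others (without N[0]) = 4
New gcd for candidate v: gcd(4, v). Preserves old gcd iff gcd(4, v) = 2.
  Option A: v=56, gcd(4,56)=4 -> changes
  Option B: v=25, gcd(4,25)=1 -> changes
  Option C: v=6, gcd(4,6)=2 -> preserves
  Option D: v=58, gcd(4,58)=2 -> preserves
  Option E: v=9, gcd(4,9)=1 -> changes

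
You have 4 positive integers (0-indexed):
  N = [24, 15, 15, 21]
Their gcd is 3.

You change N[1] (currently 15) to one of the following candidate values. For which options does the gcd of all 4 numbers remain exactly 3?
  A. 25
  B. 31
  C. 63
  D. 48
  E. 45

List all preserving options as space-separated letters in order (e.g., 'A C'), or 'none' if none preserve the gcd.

Answer: C D E

Derivation:
Old gcd = 3; gcd of others (without N[1]) = 3
New gcd for candidate v: gcd(3, v). Preserves old gcd iff gcd(3, v) = 3.
  Option A: v=25, gcd(3,25)=1 -> changes
  Option B: v=31, gcd(3,31)=1 -> changes
  Option C: v=63, gcd(3,63)=3 -> preserves
  Option D: v=48, gcd(3,48)=3 -> preserves
  Option E: v=45, gcd(3,45)=3 -> preserves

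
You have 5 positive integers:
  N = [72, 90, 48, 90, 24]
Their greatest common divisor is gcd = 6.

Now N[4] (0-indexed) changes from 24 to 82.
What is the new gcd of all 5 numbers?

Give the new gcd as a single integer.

Numbers: [72, 90, 48, 90, 24], gcd = 6
Change: index 4, 24 -> 82
gcd of the OTHER numbers (without index 4): gcd([72, 90, 48, 90]) = 6
New gcd = gcd(g_others, new_val) = gcd(6, 82) = 2

Answer: 2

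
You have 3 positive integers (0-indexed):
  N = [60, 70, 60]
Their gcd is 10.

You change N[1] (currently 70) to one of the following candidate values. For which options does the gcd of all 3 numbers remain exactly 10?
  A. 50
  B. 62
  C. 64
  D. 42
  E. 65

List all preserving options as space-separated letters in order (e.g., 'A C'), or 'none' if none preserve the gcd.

Answer: A

Derivation:
Old gcd = 10; gcd of others (without N[1]) = 60
New gcd for candidate v: gcd(60, v). Preserves old gcd iff gcd(60, v) = 10.
  Option A: v=50, gcd(60,50)=10 -> preserves
  Option B: v=62, gcd(60,62)=2 -> changes
  Option C: v=64, gcd(60,64)=4 -> changes
  Option D: v=42, gcd(60,42)=6 -> changes
  Option E: v=65, gcd(60,65)=5 -> changes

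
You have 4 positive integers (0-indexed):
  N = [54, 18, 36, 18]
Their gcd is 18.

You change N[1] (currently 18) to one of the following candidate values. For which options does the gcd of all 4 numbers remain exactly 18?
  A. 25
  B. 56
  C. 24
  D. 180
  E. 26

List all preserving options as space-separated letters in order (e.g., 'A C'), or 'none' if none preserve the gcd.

Answer: D

Derivation:
Old gcd = 18; gcd of others (without N[1]) = 18
New gcd for candidate v: gcd(18, v). Preserves old gcd iff gcd(18, v) = 18.
  Option A: v=25, gcd(18,25)=1 -> changes
  Option B: v=56, gcd(18,56)=2 -> changes
  Option C: v=24, gcd(18,24)=6 -> changes
  Option D: v=180, gcd(18,180)=18 -> preserves
  Option E: v=26, gcd(18,26)=2 -> changes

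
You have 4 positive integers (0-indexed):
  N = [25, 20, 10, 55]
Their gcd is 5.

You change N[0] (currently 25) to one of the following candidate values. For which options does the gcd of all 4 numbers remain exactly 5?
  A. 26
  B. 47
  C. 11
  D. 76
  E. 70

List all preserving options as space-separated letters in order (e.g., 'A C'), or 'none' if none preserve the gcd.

Old gcd = 5; gcd of others (without N[0]) = 5
New gcd for candidate v: gcd(5, v). Preserves old gcd iff gcd(5, v) = 5.
  Option A: v=26, gcd(5,26)=1 -> changes
  Option B: v=47, gcd(5,47)=1 -> changes
  Option C: v=11, gcd(5,11)=1 -> changes
  Option D: v=76, gcd(5,76)=1 -> changes
  Option E: v=70, gcd(5,70)=5 -> preserves

Answer: E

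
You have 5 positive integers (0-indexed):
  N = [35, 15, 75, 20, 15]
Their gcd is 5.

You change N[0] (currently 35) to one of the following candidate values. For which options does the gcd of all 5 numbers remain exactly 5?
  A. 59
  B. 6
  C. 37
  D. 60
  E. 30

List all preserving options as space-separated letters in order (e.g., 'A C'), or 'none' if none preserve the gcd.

Answer: D E

Derivation:
Old gcd = 5; gcd of others (without N[0]) = 5
New gcd for candidate v: gcd(5, v). Preserves old gcd iff gcd(5, v) = 5.
  Option A: v=59, gcd(5,59)=1 -> changes
  Option B: v=6, gcd(5,6)=1 -> changes
  Option C: v=37, gcd(5,37)=1 -> changes
  Option D: v=60, gcd(5,60)=5 -> preserves
  Option E: v=30, gcd(5,30)=5 -> preserves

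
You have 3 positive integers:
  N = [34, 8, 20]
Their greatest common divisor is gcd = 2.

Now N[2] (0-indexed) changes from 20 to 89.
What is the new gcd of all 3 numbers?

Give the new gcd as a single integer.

Numbers: [34, 8, 20], gcd = 2
Change: index 2, 20 -> 89
gcd of the OTHER numbers (without index 2): gcd([34, 8]) = 2
New gcd = gcd(g_others, new_val) = gcd(2, 89) = 1

Answer: 1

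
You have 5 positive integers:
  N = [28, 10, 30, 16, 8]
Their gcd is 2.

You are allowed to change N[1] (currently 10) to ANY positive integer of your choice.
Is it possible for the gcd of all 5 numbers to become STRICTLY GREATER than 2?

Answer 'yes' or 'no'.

Current gcd = 2
gcd of all OTHER numbers (without N[1]=10): gcd([28, 30, 16, 8]) = 2
The new gcd after any change is gcd(2, new_value).
This can be at most 2.
Since 2 = old gcd 2, the gcd can only stay the same or decrease.

Answer: no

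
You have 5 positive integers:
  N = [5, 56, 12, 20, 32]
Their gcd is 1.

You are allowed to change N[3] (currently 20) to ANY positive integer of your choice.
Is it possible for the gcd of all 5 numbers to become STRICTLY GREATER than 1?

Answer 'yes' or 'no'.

Answer: no

Derivation:
Current gcd = 1
gcd of all OTHER numbers (without N[3]=20): gcd([5, 56, 12, 32]) = 1
The new gcd after any change is gcd(1, new_value).
This can be at most 1.
Since 1 = old gcd 1, the gcd can only stay the same or decrease.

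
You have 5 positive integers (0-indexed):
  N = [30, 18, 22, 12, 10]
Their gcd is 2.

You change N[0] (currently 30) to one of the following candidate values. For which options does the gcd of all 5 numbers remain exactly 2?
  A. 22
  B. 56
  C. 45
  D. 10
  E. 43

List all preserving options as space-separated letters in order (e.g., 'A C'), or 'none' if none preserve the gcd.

Answer: A B D

Derivation:
Old gcd = 2; gcd of others (without N[0]) = 2
New gcd for candidate v: gcd(2, v). Preserves old gcd iff gcd(2, v) = 2.
  Option A: v=22, gcd(2,22)=2 -> preserves
  Option B: v=56, gcd(2,56)=2 -> preserves
  Option C: v=45, gcd(2,45)=1 -> changes
  Option D: v=10, gcd(2,10)=2 -> preserves
  Option E: v=43, gcd(2,43)=1 -> changes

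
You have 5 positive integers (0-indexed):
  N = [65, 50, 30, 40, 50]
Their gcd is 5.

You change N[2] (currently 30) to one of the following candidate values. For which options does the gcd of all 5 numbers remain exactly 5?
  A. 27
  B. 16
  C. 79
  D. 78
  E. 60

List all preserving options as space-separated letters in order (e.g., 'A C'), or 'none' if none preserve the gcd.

Old gcd = 5; gcd of others (without N[2]) = 5
New gcd for candidate v: gcd(5, v). Preserves old gcd iff gcd(5, v) = 5.
  Option A: v=27, gcd(5,27)=1 -> changes
  Option B: v=16, gcd(5,16)=1 -> changes
  Option C: v=79, gcd(5,79)=1 -> changes
  Option D: v=78, gcd(5,78)=1 -> changes
  Option E: v=60, gcd(5,60)=5 -> preserves

Answer: E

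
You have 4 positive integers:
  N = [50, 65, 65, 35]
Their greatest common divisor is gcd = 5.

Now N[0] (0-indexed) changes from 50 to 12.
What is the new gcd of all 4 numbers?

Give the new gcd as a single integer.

Answer: 1

Derivation:
Numbers: [50, 65, 65, 35], gcd = 5
Change: index 0, 50 -> 12
gcd of the OTHER numbers (without index 0): gcd([65, 65, 35]) = 5
New gcd = gcd(g_others, new_val) = gcd(5, 12) = 1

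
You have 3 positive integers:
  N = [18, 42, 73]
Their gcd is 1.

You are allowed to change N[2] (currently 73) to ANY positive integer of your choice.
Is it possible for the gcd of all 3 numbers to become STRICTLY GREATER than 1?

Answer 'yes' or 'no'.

Answer: yes

Derivation:
Current gcd = 1
gcd of all OTHER numbers (without N[2]=73): gcd([18, 42]) = 6
The new gcd after any change is gcd(6, new_value).
This can be at most 6.
Since 6 > old gcd 1, the gcd CAN increase (e.g., set N[2] = 6).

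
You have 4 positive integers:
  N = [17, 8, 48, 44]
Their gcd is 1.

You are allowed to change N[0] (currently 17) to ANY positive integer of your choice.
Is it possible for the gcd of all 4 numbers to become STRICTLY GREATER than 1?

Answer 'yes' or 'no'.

Current gcd = 1
gcd of all OTHER numbers (without N[0]=17): gcd([8, 48, 44]) = 4
The new gcd after any change is gcd(4, new_value).
This can be at most 4.
Since 4 > old gcd 1, the gcd CAN increase (e.g., set N[0] = 4).

Answer: yes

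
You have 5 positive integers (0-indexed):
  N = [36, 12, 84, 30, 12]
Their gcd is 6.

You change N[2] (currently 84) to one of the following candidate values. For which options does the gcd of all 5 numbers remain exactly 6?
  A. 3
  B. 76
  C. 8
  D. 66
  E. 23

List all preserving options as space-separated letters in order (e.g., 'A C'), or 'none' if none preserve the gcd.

Answer: D

Derivation:
Old gcd = 6; gcd of others (without N[2]) = 6
New gcd for candidate v: gcd(6, v). Preserves old gcd iff gcd(6, v) = 6.
  Option A: v=3, gcd(6,3)=3 -> changes
  Option B: v=76, gcd(6,76)=2 -> changes
  Option C: v=8, gcd(6,8)=2 -> changes
  Option D: v=66, gcd(6,66)=6 -> preserves
  Option E: v=23, gcd(6,23)=1 -> changes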